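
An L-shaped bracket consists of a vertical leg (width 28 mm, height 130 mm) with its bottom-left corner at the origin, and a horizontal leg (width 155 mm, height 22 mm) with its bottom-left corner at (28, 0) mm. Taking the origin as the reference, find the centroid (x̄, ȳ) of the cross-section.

vertical leg: A = 28 × 130 = 3640.00, centroid at (14.00, 65.00).
horizontal leg: A = 155 × 22 = 3410.00, centroid at (105.50, 11.00).
ΣA = 7050.00 mm²
ΣAx̄ = (3640.00)(14.00) + (3410.00)(105.50) = 410715.00 mm³
ΣAȳ = (3640.00)(65.00) + (3410.00)(11.00) = 274110.00 mm³
x̄ = 410715.00 / 7050.00 = 58.26 mm
ȳ = 274110.00 / 7050.00 = 38.88 mm

x̄ = 58.26 mm, ȳ = 38.88 mm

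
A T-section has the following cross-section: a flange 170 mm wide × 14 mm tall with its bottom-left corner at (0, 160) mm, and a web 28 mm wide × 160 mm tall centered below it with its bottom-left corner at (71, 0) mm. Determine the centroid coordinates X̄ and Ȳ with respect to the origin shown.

Part | A | x̄ᵢ | ȳᵢ | A·x̄ᵢ | A·ȳᵢ
web | 4480.00 | 85.00 | 80.00 | 380800.00 | 358400.00
flange | 2380.00 | 85.00 | 167.00 | 202300.00 | 397460.00
Σ | 6860.00 |  |  | 583100.00 | 755860.00
X̄ = 583100.00 / 6860.00 = 85.00 mm
Ȳ = 755860.00 / 6860.00 = 110.18 mm

X̄ = 85.00 mm, Ȳ = 110.18 mm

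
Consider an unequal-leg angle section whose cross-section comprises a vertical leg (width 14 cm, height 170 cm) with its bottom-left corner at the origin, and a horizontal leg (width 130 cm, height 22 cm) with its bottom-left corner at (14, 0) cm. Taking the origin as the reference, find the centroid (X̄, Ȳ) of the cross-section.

X̄ = 46.30 cm, Ȳ = 44.61 cm

vertical leg: A = 14 × 170 = 2380.00, centroid at (7.00, 85.00).
horizontal leg: A = 130 × 22 = 2860.00, centroid at (79.00, 11.00).
ΣA = 5240.00 cm², ΣAX̄ = 242600.00 cm³, ΣAȲ = 233760.00 cm³.
X̄ = 242600.00/5240.00 = 46.30 cm; Ȳ = 233760.00/5240.00 = 44.61 cm.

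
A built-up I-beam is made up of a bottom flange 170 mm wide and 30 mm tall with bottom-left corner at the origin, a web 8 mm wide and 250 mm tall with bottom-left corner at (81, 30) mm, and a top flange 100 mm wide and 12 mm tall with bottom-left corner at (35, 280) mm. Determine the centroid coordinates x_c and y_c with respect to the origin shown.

x_c = 85.00 mm, y_c = 87.92 mm

bottom flange: A = 170 × 30 = 5100.00, centroid at (85.00, 15.00).
web: A = 8 × 250 = 2000.00, centroid at (85.00, 155.00).
top flange: A = 100 × 12 = 1200.00, centroid at (85.00, 286.00).
ΣA = 8300.00 mm²
ΣAx_c = (5100.00)(85.00) + (2000.00)(85.00) + (1200.00)(85.00) = 705500.00 mm³
ΣAy_c = (5100.00)(15.00) + (2000.00)(155.00) + (1200.00)(286.00) = 729700.00 mm³
x_c = 705500.00 / 8300.00 = 85.00 mm
y_c = 729700.00 / 8300.00 = 87.92 mm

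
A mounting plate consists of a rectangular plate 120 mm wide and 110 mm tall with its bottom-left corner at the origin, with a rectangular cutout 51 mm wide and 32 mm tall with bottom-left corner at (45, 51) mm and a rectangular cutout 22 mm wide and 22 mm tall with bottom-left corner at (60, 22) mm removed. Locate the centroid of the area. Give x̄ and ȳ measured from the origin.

x̄ = 57.97 mm, ȳ = 54.19 mm

plate: A = 120 × 110 = 13200.00, centroid at (60.00, 55.00).
hole 1: A = −(51 × 32) = -1632.00, centroid at (70.50, 67.00).
hole 2: A = −(22 × 22) = -484.00, centroid at (71.00, 33.00).
ΣA = 11084.00 mm², ΣAx̄ = 642580.00 mm³, ΣAȳ = 600684.00 mm³.
x̄ = 642580.00/11084.00 = 57.97 mm; ȳ = 600684.00/11084.00 = 54.19 mm.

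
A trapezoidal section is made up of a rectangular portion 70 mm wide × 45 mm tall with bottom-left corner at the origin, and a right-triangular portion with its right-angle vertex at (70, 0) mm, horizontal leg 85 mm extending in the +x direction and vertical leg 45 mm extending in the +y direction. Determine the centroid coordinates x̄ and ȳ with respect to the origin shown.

x̄ = 58.93 mm, ȳ = 19.67 mm

rectangular portion: A = 70 × 45 = 3150.00, centroid at (35.00, 22.50).
triangular portion: A = ½·85·45 = 1912.50, centroid at (98.33, 15.00).
ΣA = 5062.50 mm²
ΣAx̄ = (3150.00)(35.00) + (1912.50)(98.33) = 298312.50 mm³
ΣAȳ = (3150.00)(22.50) + (1912.50)(15.00) = 99562.50 mm³
x̄ = 298312.50 / 5062.50 = 58.93 mm
ȳ = 99562.50 / 5062.50 = 19.67 mm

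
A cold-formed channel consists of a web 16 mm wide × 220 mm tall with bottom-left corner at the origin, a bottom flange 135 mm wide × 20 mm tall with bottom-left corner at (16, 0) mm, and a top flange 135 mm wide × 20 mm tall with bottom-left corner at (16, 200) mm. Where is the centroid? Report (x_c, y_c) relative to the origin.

x_c = 53.71 mm, y_c = 110.00 mm

web: A = 16 × 220 = 3520.00, centroid at (8.00, 110.00).
bottom flange: A = 135 × 20 = 2700.00, centroid at (83.50, 10.00).
top flange: A = 135 × 20 = 2700.00, centroid at (83.50, 210.00).
ΣA = 8920.00 mm², ΣAx_c = 479060.00 mm³, ΣAy_c = 981200.00 mm³.
x_c = 479060.00/8920.00 = 53.71 mm; y_c = 981200.00/8920.00 = 110.00 mm.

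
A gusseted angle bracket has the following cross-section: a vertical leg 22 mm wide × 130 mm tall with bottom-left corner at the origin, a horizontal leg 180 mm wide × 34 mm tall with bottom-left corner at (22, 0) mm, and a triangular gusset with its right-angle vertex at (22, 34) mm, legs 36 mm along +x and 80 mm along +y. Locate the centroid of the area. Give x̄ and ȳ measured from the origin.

vertical leg: A = 22 × 130 = 2860.00, centroid at (11.00, 65.00).
horizontal leg: A = 180 × 34 = 6120.00, centroid at (112.00, 17.00).
gusset: A = ½·36·80 = 1440.00, centroid at (34.00, 60.67).
ΣA = 10420.00 mm²
ΣAx̄ = (2860.00)(11.00) + (6120.00)(112.00) + (1440.00)(34.00) = 765860.00 mm³
ΣAȳ = (2860.00)(65.00) + (6120.00)(17.00) + (1440.00)(60.67) = 377300.00 mm³
x̄ = 765860.00 / 10420.00 = 73.50 mm
ȳ = 377300.00 / 10420.00 = 36.21 mm

x̄ = 73.50 mm, ȳ = 36.21 mm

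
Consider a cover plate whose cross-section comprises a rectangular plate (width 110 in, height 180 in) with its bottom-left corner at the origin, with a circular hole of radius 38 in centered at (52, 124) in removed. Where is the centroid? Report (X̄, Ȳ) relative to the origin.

X̄ = 55.89 in, Ȳ = 79.89 in

plate: A = 110 × 180 = 19800.00, centroid at (55.00, 90.00).
hole: A = −π·38² = -4536.46, centroid at (52.00, 124.00).
ΣA = 15263.54 in², ΣAX̄ = 853104.09 in³, ΣAȲ = 1219478.99 in³.
X̄ = 853104.09/15263.54 = 55.89 in; Ȳ = 1219478.99/15263.54 = 79.89 in.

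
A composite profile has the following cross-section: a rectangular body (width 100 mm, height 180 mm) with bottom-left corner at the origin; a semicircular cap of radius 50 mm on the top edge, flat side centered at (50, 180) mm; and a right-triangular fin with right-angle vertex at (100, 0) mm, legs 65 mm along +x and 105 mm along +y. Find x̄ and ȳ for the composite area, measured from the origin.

rectangular body: A = 100 × 180 = 18000.00, centroid at (50.00, 90.00).
semicircular top: A = ½π·50² = 3926.99, centroid at (50.00, 201.22).
triangular fin: A = ½·65·105 = 3412.50, centroid at (121.67, 35.00).
ΣA = 25339.49 mm²
ΣAx̄ = (18000.00)(50.00) + (3926.99)(50.00) + (3412.50)(121.67) = 1511537.04 mm³
ΣAȳ = (18000.00)(90.00) + (3926.99)(201.22) + (3412.50)(35.00) = 2529629.18 mm³
x̄ = 1511537.04 / 25339.49 = 59.65 mm
ȳ = 2529629.18 / 25339.49 = 99.83 mm

x̄ = 59.65 mm, ȳ = 99.83 mm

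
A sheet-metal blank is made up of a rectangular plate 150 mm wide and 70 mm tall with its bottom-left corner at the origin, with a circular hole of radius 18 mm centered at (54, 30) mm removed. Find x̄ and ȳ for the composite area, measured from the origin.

x̄ = 77.25 mm, ȳ = 35.54 mm

plate: A = 150 × 70 = 10500.00, centroid at (75.00, 35.00).
hole: A = −π·18² = -1017.88, centroid at (54.00, 30.00).
ΣA = 9482.12 mm², ΣAx̄ = 732534.69 mm³, ΣAȳ = 336963.72 mm³.
x̄ = 732534.69/9482.12 = 77.25 mm; ȳ = 336963.72/9482.12 = 35.54 mm.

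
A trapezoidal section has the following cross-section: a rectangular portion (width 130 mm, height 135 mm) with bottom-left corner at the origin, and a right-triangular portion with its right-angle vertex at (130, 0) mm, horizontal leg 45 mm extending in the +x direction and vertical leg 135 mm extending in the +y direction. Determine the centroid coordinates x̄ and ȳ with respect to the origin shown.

x̄ = 76.80 mm, ȳ = 64.18 mm

rectangular portion: A = 130 × 135 = 17550.00, centroid at (65.00, 67.50).
triangular portion: A = ½·45·135 = 3037.50, centroid at (145.00, 45.00).
ΣA = 20587.50 mm²
ΣAx̄ = (17550.00)(65.00) + (3037.50)(145.00) = 1581187.50 mm³
ΣAȳ = (17550.00)(67.50) + (3037.50)(45.00) = 1321312.50 mm³
x̄ = 1581187.50 / 20587.50 = 76.80 mm
ȳ = 1321312.50 / 20587.50 = 64.18 mm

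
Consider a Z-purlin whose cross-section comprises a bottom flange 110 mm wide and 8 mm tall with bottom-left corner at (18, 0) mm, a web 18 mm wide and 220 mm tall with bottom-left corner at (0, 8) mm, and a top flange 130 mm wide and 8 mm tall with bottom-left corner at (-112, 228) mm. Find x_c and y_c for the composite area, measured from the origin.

x_c = 8.67 mm, y_c = 121.10 mm

bottom flange: A = 110 × 8 = 880.00, centroid at (73.00, 4.00).
web: A = 18 × 220 = 3960.00, centroid at (9.00, 118.00).
top flange: A = 130 × 8 = 1040.00, centroid at (-47.00, 232.00).
ΣA = 5880.00 mm²
ΣAx_c = (880.00)(73.00) + (3960.00)(9.00) + (1040.00)(-47.00) = 51000.00 mm³
ΣAy_c = (880.00)(4.00) + (3960.00)(118.00) + (1040.00)(232.00) = 712080.00 mm³
x_c = 51000.00 / 5880.00 = 8.67 mm
y_c = 712080.00 / 5880.00 = 121.10 mm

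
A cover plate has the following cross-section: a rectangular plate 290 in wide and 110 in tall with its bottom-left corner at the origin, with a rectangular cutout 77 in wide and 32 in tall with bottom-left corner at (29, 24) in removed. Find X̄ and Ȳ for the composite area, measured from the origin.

Part | A | x̄ᵢ | ȳᵢ | A·x̄ᵢ | A·ȳᵢ
plate | 31900.00 | 145.00 | 55.00 | 4625500.00 | 1754500.00
hole | -2464.00 | 67.50 | 40.00 | -166320.00 | -98560.00
Σ | 29436.00 |  |  | 4459180.00 | 1655940.00
X̄ = 4459180.00 / 29436.00 = 151.49 in
Ȳ = 1655940.00 / 29436.00 = 56.26 in

X̄ = 151.49 in, Ȳ = 56.26 in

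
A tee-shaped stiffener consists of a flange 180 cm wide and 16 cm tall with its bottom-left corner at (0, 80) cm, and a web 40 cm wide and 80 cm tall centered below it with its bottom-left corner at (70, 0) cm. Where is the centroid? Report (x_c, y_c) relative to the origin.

x_c = 90.00 cm, y_c = 62.74 cm

web: A = 40 × 80 = 3200.00, centroid at (90.00, 40.00).
flange: A = 180 × 16 = 2880.00, centroid at (90.00, 88.00).
ΣA = 6080.00 cm², ΣAx_c = 547200.00 cm³, ΣAy_c = 381440.00 cm³.
x_c = 547200.00/6080.00 = 90.00 cm; y_c = 381440.00/6080.00 = 62.74 cm.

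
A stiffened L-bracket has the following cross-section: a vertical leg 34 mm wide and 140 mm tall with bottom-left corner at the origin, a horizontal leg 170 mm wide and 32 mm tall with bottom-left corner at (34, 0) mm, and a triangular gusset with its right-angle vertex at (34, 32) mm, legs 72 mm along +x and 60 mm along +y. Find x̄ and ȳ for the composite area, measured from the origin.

x̄ = 69.06 mm, ȳ = 43.09 mm

vertical leg: A = 34 × 140 = 4760.00, centroid at (17.00, 70.00).
horizontal leg: A = 170 × 32 = 5440.00, centroid at (119.00, 16.00).
gusset: A = ½·72·60 = 2160.00, centroid at (58.00, 52.00).
ΣA = 12360.00 mm², ΣAx̄ = 853560.00 mm³, ΣAȳ = 532560.00 mm³.
x̄ = 853560.00/12360.00 = 69.06 mm; ȳ = 532560.00/12360.00 = 43.09 mm.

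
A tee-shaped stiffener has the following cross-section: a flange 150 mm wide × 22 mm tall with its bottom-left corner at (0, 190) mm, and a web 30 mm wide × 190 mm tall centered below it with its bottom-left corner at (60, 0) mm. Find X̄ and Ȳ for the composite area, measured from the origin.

X̄ = 75.00 mm, Ȳ = 133.87 mm

web: A = 30 × 190 = 5700.00, centroid at (75.00, 95.00).
flange: A = 150 × 22 = 3300.00, centroid at (75.00, 201.00).
ΣA = 9000.00 mm², ΣAX̄ = 675000.00 mm³, ΣAȲ = 1204800.00 mm³.
X̄ = 675000.00/9000.00 = 75.00 mm; Ȳ = 1204800.00/9000.00 = 133.87 mm.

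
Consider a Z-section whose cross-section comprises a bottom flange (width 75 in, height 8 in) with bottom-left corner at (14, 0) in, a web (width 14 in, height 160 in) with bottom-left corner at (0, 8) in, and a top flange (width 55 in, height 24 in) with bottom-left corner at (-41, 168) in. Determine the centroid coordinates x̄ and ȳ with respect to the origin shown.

x̄ = 6.91 in, ȳ = 105.08 in

bottom flange: A = 75 × 8 = 600.00, centroid at (51.50, 4.00).
web: A = 14 × 160 = 2240.00, centroid at (7.00, 88.00).
top flange: A = 55 × 24 = 1320.00, centroid at (-13.50, 180.00).
ΣA = 4160.00 in²
ΣAx̄ = (600.00)(51.50) + (2240.00)(7.00) + (1320.00)(-13.50) = 28760.00 in³
ΣAȳ = (600.00)(4.00) + (2240.00)(88.00) + (1320.00)(180.00) = 437120.00 in³
x̄ = 28760.00 / 4160.00 = 6.91 in
ȳ = 437120.00 / 4160.00 = 105.08 in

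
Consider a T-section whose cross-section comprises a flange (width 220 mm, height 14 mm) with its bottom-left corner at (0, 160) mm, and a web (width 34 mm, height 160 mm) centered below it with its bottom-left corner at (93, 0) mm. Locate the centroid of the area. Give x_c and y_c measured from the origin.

web: A = 34 × 160 = 5440.00, centroid at (110.00, 80.00).
flange: A = 220 × 14 = 3080.00, centroid at (110.00, 167.00).
ΣA = 8520.00 mm², ΣAx_c = 937200.00 mm³, ΣAy_c = 949560.00 mm³.
x_c = 937200.00/8520.00 = 110.00 mm; y_c = 949560.00/8520.00 = 111.45 mm.

x_c = 110.00 mm, y_c = 111.45 mm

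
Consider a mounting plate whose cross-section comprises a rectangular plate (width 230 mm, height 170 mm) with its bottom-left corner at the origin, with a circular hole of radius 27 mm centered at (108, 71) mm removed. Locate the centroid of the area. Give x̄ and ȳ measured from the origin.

x̄ = 115.44 mm, ȳ = 85.87 mm

plate: A = 230 × 170 = 39100.00, centroid at (115.00, 85.00).
hole: A = −π·27² = -2290.22, centroid at (108.00, 71.00).
ΣA = 36809.78 mm², ΣAx̄ = 4249156.13 mm³, ΣAȳ = 3160894.31 mm³.
x̄ = 4249156.13/36809.78 = 115.44 mm; ȳ = 3160894.31/36809.78 = 85.87 mm.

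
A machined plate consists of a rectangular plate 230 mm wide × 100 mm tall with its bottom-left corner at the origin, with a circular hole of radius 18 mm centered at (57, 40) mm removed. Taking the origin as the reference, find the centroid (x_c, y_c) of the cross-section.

Part | A | x̄ᵢ | ȳᵢ | A·x̄ᵢ | A·ȳᵢ
plate | 23000.00 | 115.00 | 50.00 | 2645000.00 | 1150000.00
hole | -1017.88 | 57.00 | 40.00 | -58018.93 | -40715.04
Σ | 21982.12 |  |  | 2586981.07 | 1109284.96
x_c = 2586981.07 / 21982.12 = 117.69 mm
y_c = 1109284.96 / 21982.12 = 50.46 mm

x_c = 117.69 mm, y_c = 50.46 mm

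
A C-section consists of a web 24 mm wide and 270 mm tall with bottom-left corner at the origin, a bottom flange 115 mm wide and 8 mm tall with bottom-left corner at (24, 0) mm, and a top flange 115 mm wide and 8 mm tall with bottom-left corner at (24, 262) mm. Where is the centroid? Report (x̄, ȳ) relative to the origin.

x̄ = 27.37 mm, ȳ = 135.00 mm

web: A = 24 × 270 = 6480.00, centroid at (12.00, 135.00).
bottom flange: A = 115 × 8 = 920.00, centroid at (81.50, 4.00).
top flange: A = 115 × 8 = 920.00, centroid at (81.50, 266.00).
ΣA = 8320.00 mm²
ΣAx̄ = (6480.00)(12.00) + (920.00)(81.50) + (920.00)(81.50) = 227720.00 mm³
ΣAȳ = (6480.00)(135.00) + (920.00)(4.00) + (920.00)(266.00) = 1123200.00 mm³
x̄ = 227720.00 / 8320.00 = 27.37 mm
ȳ = 1123200.00 / 8320.00 = 135.00 mm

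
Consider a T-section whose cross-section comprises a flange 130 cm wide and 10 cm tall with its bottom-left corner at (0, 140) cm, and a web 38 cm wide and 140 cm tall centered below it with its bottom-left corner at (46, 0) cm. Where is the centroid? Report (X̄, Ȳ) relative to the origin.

web: A = 38 × 140 = 5320.00, centroid at (65.00, 70.00).
flange: A = 130 × 10 = 1300.00, centroid at (65.00, 145.00).
ΣA = 6620.00 cm², ΣAX̄ = 430300.00 cm³, ΣAȲ = 560900.00 cm³.
X̄ = 430300.00/6620.00 = 65.00 cm; Ȳ = 560900.00/6620.00 = 84.73 cm.

X̄ = 65.00 cm, Ȳ = 84.73 cm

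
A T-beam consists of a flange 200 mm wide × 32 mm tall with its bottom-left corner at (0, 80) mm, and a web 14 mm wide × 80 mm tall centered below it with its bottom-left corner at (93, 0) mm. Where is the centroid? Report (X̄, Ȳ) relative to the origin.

web: A = 14 × 80 = 1120.00, centroid at (100.00, 40.00).
flange: A = 200 × 32 = 6400.00, centroid at (100.00, 96.00).
ΣA = 7520.00 mm²
ΣAX̄ = (1120.00)(100.00) + (6400.00)(100.00) = 752000.00 mm³
ΣAȲ = (1120.00)(40.00) + (6400.00)(96.00) = 659200.00 mm³
X̄ = 752000.00 / 7520.00 = 100.00 mm
Ȳ = 659200.00 / 7520.00 = 87.66 mm

X̄ = 100.00 mm, Ȳ = 87.66 mm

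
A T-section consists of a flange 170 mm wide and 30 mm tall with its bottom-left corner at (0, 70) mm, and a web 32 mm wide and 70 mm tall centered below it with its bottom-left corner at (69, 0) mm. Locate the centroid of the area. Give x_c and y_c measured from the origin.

x_c = 85.00 mm, y_c = 69.74 mm

web: A = 32 × 70 = 2240.00, centroid at (85.00, 35.00).
flange: A = 170 × 30 = 5100.00, centroid at (85.00, 85.00).
ΣA = 7340.00 mm², ΣAx_c = 623900.00 mm³, ΣAy_c = 511900.00 mm³.
x_c = 623900.00/7340.00 = 85.00 mm; y_c = 511900.00/7340.00 = 69.74 mm.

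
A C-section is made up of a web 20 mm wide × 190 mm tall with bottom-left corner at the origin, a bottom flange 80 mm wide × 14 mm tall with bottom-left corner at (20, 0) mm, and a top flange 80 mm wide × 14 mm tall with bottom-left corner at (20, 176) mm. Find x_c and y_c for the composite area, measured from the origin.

x_c = 28.54 mm, y_c = 95.00 mm

Part | A | x̄ᵢ | ȳᵢ | A·x̄ᵢ | A·ȳᵢ
web | 3800.00 | 10.00 | 95.00 | 38000.00 | 361000.00
bottom flange | 1120.00 | 60.00 | 7.00 | 67200.00 | 7840.00
top flange | 1120.00 | 60.00 | 183.00 | 67200.00 | 204960.00
Σ | 6040.00 |  |  | 172400.00 | 573800.00
x_c = 172400.00 / 6040.00 = 28.54 mm
y_c = 573800.00 / 6040.00 = 95.00 mm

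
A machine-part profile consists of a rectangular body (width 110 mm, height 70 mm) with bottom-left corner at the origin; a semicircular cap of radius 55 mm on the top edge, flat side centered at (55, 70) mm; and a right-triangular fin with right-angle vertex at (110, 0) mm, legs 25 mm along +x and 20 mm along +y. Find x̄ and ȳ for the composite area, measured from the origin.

rectangular body: A = 110 × 70 = 7700.00, centroid at (55.00, 35.00).
semicircular top: A = ½π·55² = 4751.66, centroid at (55.00, 93.34).
triangular fin: A = ½·25·20 = 250.00, centroid at (118.33, 6.67).
ΣA = 12701.66 mm², ΣAx̄ = 714424.57 mm³, ΣAȳ = 714699.46 mm³.
x̄ = 714424.57/12701.66 = 56.25 mm; ȳ = 714699.46/12701.66 = 56.27 mm.

x̄ = 56.25 mm, ȳ = 56.27 mm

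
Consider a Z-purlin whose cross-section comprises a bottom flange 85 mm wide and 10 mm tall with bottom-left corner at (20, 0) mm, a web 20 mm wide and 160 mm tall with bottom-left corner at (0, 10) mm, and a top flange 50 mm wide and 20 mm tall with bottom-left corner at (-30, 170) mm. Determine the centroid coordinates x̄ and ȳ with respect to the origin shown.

x̄ = 15.87 mm, ȳ = 93.51 mm

Part | A | x̄ᵢ | ȳᵢ | A·x̄ᵢ | A·ȳᵢ
bottom flange | 850.00 | 62.50 | 5.00 | 53125.00 | 4250.00
web | 3200.00 | 10.00 | 90.00 | 32000.00 | 288000.00
top flange | 1000.00 | -5.00 | 180.00 | -5000.00 | 180000.00
Σ | 5050.00 |  |  | 80125.00 | 472250.00
x̄ = 80125.00 / 5050.00 = 15.87 mm
ȳ = 472250.00 / 5050.00 = 93.51 mm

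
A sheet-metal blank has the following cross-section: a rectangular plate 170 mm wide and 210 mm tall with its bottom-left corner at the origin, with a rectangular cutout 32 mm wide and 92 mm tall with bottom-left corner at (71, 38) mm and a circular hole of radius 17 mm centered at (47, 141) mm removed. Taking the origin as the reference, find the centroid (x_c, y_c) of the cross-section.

x_c = 85.90 mm, y_c = 105.91 mm

plate: A = 170 × 210 = 35700.00, centroid at (85.00, 105.00).
hole 1: A = −(32 × 92) = -2944.00, centroid at (87.00, 84.00).
hole 2: A = −π·17² = -907.92, centroid at (47.00, 141.00).
ΣA = 31848.08 mm²
ΣAx_c = (35700.00)(85.00) + (-2944.00)(87.00) + (-907.92)(47.00) = 2735699.75 mm³
ΣAy_c = (35700.00)(105.00) + (-2944.00)(84.00) + (-907.92)(141.00) = 3373187.24 mm³
x_c = 2735699.75 / 31848.08 = 85.90 mm
y_c = 3373187.24 / 31848.08 = 105.91 mm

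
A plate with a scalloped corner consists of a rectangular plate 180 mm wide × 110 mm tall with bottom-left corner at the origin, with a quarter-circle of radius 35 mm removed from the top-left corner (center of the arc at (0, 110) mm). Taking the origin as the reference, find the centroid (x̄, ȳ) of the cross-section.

x̄ = 93.84 mm, ȳ = 52.95 mm

plate: A = 180 × 110 = 19800.00, centroid at (90.00, 55.00).
removed quarter-circle: A = −¼π·35² = -962.11, centroid at (14.85, 95.15).
ΣA = 18837.89 mm²
ΣAx̄ = (19800.00)(90.00) + (-962.11)(14.85) = 1767708.33 mm³
ΣAȳ = (19800.00)(55.00) + (-962.11)(95.15) = 997459.26 mm³
x̄ = 1767708.33 / 18837.89 = 93.84 mm
ȳ = 997459.26 / 18837.89 = 52.95 mm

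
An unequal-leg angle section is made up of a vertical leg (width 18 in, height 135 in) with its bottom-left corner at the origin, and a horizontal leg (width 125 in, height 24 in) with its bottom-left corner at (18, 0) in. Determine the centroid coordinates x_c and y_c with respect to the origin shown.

x_c = 48.50 in, y_c = 36.84 in

vertical leg: A = 18 × 135 = 2430.00, centroid at (9.00, 67.50).
horizontal leg: A = 125 × 24 = 3000.00, centroid at (80.50, 12.00).
ΣA = 5430.00 in²
ΣAx_c = (2430.00)(9.00) + (3000.00)(80.50) = 263370.00 in³
ΣAy_c = (2430.00)(67.50) + (3000.00)(12.00) = 200025.00 in³
x_c = 263370.00 / 5430.00 = 48.50 in
y_c = 200025.00 / 5430.00 = 36.84 in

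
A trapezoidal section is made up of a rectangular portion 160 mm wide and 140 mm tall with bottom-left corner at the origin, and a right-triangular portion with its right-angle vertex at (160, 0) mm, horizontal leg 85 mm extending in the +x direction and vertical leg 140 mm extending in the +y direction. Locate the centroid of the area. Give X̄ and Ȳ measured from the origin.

rectangular portion: A = 160 × 140 = 22400.00, centroid at (80.00, 70.00).
triangular portion: A = ½·85·140 = 5950.00, centroid at (188.33, 46.67).
ΣA = 28350.00 mm²
ΣAX̄ = (22400.00)(80.00) + (5950.00)(188.33) = 2912583.33 mm³
ΣAȲ = (22400.00)(70.00) + (5950.00)(46.67) = 1845666.67 mm³
X̄ = 2912583.33 / 28350.00 = 102.74 mm
Ȳ = 1845666.67 / 28350.00 = 65.10 mm

X̄ = 102.74 mm, Ȳ = 65.10 mm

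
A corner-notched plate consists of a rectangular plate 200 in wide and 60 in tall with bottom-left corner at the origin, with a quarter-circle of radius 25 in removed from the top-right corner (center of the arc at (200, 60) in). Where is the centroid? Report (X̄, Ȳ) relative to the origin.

X̄ = 96.19 in, Ȳ = 29.17 in

plate: A = 200 × 60 = 12000.00, centroid at (100.00, 30.00).
removed quarter-circle: A = −¼π·25² = -490.87, centroid at (189.39, 49.39).
ΣA = 11509.13 in²
ΣAX̄ = (12000.00)(100.00) + (-490.87)(189.39) = 1107033.56 in³
ΣAȲ = (12000.00)(30.00) + (-490.87)(49.39) = 335755.90 in³
X̄ = 1107033.56 / 11509.13 = 96.19 in
Ȳ = 335755.90 / 11509.13 = 29.17 in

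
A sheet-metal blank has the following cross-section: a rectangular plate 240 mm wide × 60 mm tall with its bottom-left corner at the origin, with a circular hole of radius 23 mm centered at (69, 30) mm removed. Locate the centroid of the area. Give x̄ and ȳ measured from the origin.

plate: A = 240 × 60 = 14400.00, centroid at (120.00, 30.00).
hole: A = −π·23² = -1661.90, centroid at (69.00, 30.00).
ΣA = 12738.10 mm², ΣAx̄ = 1613328.73 mm³, ΣAȳ = 382142.92 mm³.
x̄ = 1613328.73/12738.10 = 126.65 mm; ȳ = 382142.92/12738.10 = 30.00 mm.

x̄ = 126.65 mm, ȳ = 30.00 mm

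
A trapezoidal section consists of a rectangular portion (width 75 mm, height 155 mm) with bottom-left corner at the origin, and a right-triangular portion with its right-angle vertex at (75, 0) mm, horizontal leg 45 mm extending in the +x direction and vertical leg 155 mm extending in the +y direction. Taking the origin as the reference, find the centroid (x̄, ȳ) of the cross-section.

rectangular portion: A = 75 × 155 = 11625.00, centroid at (37.50, 77.50).
triangular portion: A = ½·45·155 = 3487.50, centroid at (90.00, 51.67).
ΣA = 15112.50 mm²
ΣAx̄ = (11625.00)(37.50) + (3487.50)(90.00) = 749812.50 mm³
ΣAȳ = (11625.00)(77.50) + (3487.50)(51.67) = 1081125.00 mm³
x̄ = 749812.50 / 15112.50 = 49.62 mm
ȳ = 1081125.00 / 15112.50 = 71.54 mm

x̄ = 49.62 mm, ȳ = 71.54 mm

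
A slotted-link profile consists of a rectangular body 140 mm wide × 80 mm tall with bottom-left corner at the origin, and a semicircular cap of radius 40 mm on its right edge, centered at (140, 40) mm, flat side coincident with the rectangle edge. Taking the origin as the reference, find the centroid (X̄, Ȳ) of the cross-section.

X̄ = 85.94 mm, Ȳ = 40.00 mm

Part | A | x̄ᵢ | ȳᵢ | A·x̄ᵢ | A·ȳᵢ
rectangular body | 11200.00 | 70.00 | 40.00 | 784000.00 | 448000.00
semicircular end | 2513.27 | 156.98 | 40.00 | 394525.04 | 100530.96
Σ | 13713.27 |  |  | 1178525.04 | 548530.96
X̄ = 1178525.04 / 13713.27 = 85.94 mm
Ȳ = 548530.96 / 13713.27 = 40.00 mm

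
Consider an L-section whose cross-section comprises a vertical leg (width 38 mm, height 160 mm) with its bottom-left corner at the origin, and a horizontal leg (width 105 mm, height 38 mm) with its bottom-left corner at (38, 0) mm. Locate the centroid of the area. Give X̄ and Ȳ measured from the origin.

vertical leg: A = 38 × 160 = 6080.00, centroid at (19.00, 80.00).
horizontal leg: A = 105 × 38 = 3990.00, centroid at (90.50, 19.00).
ΣA = 10070.00 mm², ΣAX̄ = 476615.00 mm³, ΣAȲ = 562210.00 mm³.
X̄ = 476615.00/10070.00 = 47.33 mm; Ȳ = 562210.00/10070.00 = 55.83 mm.

X̄ = 47.33 mm, Ȳ = 55.83 mm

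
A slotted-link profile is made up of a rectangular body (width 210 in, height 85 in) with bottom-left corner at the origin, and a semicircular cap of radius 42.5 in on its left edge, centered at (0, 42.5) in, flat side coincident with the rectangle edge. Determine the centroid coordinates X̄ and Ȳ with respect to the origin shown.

X̄ = 88.13 in, Ȳ = 42.50 in

rectangular body: A = 210 × 85 = 17850.00, centroid at (105.00, 42.50).
semicircular end: A = ½π·42.5² = 2837.25, centroid at (-18.04, 42.50).
ΣA = 20687.25 in², ΣAX̄ = 1823072.92 in³, ΣAȲ = 879208.16 in³.
X̄ = 1823072.92/20687.25 = 88.13 in; Ȳ = 879208.16/20687.25 = 42.50 in.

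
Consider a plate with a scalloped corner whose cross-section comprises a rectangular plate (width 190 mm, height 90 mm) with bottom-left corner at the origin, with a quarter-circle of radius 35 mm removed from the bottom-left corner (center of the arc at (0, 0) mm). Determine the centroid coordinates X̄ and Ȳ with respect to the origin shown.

X̄ = 99.78 mm, Ȳ = 46.80 mm

Part | A | x̄ᵢ | ȳᵢ | A·x̄ᵢ | A·ȳᵢ
plate | 17100.00 | 95.00 | 45.00 | 1624500.00 | 769500.00
removed quarter-circle | -962.11 | 14.85 | 14.85 | -14291.67 | -14291.67
Σ | 16137.89 |  |  | 1610208.33 | 755208.33
X̄ = 1610208.33 / 16137.89 = 99.78 mm
Ȳ = 755208.33 / 16137.89 = 46.80 mm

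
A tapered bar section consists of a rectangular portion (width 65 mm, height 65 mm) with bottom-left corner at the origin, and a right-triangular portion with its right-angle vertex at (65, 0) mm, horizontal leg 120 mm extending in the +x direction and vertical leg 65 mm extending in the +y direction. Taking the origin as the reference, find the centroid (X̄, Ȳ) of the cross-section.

X̄ = 67.30 mm, Ȳ = 27.30 mm

rectangular portion: A = 65 × 65 = 4225.00, centroid at (32.50, 32.50).
triangular portion: A = ½·120·65 = 3900.00, centroid at (105.00, 21.67).
ΣA = 8125.00 mm², ΣAX̄ = 546812.50 mm³, ΣAȲ = 221812.50 mm³.
X̄ = 546812.50/8125.00 = 67.30 mm; Ȳ = 221812.50/8125.00 = 27.30 mm.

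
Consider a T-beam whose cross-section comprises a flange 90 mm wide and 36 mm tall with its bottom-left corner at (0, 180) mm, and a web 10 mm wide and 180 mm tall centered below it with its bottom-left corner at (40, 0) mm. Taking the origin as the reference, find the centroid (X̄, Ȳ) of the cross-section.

web: A = 10 × 180 = 1800.00, centroid at (45.00, 90.00).
flange: A = 90 × 36 = 3240.00, centroid at (45.00, 198.00).
ΣA = 5040.00 mm², ΣAX̄ = 226800.00 mm³, ΣAȲ = 803520.00 mm³.
X̄ = 226800.00/5040.00 = 45.00 mm; Ȳ = 803520.00/5040.00 = 159.43 mm.

X̄ = 45.00 mm, Ȳ = 159.43 mm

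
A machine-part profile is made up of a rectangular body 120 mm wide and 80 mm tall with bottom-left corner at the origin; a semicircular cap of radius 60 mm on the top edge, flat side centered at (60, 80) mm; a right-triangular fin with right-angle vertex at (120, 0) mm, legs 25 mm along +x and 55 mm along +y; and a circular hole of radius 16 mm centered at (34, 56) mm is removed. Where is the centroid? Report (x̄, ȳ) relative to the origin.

rectangular body: A = 120 × 80 = 9600.00, centroid at (60.00, 40.00).
semicircular top: A = ½π·60² = 5654.87, centroid at (60.00, 105.46).
triangular fin: A = ½·25·55 = 687.50, centroid at (128.33, 18.33).
hole: A = −π·16² = -804.25, centroid at (34.00, 56.00).
ΣA = 15138.12 mm²
ΣAx̄ = (9600.00)(60.00) + (5654.87)(60.00) + (687.50)(128.33) + (-804.25)(34.00) = 976176.75 mm³
ΣAȳ = (9600.00)(40.00) + (5654.87)(105.46) + (687.50)(18.33) + (-804.25)(56.00) = 947955.64 mm³
x̄ = 976176.75 / 15138.12 = 64.48 mm
ȳ = 947955.64 / 15138.12 = 62.62 mm

x̄ = 64.48 mm, ȳ = 62.62 mm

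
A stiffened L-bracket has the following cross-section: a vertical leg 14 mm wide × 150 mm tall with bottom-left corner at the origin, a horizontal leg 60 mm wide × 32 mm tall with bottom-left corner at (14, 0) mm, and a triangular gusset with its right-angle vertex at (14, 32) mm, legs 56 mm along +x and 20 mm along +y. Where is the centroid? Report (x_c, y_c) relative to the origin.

vertical leg: A = 14 × 150 = 2100.00, centroid at (7.00, 75.00).
horizontal leg: A = 60 × 32 = 1920.00, centroid at (44.00, 16.00).
gusset: A = ½·56·20 = 560.00, centroid at (32.67, 38.67).
ΣA = 4580.00 mm², ΣAx_c = 117473.33 mm³, ΣAy_c = 209873.33 mm³.
x_c = 117473.33/4580.00 = 25.65 mm; y_c = 209873.33/4580.00 = 45.82 mm.

x_c = 25.65 mm, y_c = 45.82 mm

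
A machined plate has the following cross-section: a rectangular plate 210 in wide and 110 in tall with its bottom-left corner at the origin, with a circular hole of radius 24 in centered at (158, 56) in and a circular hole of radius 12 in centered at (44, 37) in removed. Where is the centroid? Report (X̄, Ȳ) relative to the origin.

X̄ = 101.72 in, Ȳ = 55.30 in

Part | A | x̄ᵢ | ȳᵢ | A·x̄ᵢ | A·ȳᵢ
plate | 23100.00 | 105.00 | 55.00 | 2425500.00 | 1270500.00
hole 1 | -1809.56 | 158.00 | 56.00 | -285910.06 | -101335.21
hole 2 | -452.39 | 44.00 | 37.00 | -19905.13 | -16738.41
Σ | 20838.05 |  |  | 2119684.80 | 1152426.38
X̄ = 2119684.80 / 20838.05 = 101.72 in
Ȳ = 1152426.38 / 20838.05 = 55.30 in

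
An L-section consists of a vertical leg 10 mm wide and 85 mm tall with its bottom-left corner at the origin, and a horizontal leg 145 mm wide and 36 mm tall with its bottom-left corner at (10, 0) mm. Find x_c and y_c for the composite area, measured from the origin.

vertical leg: A = 10 × 85 = 850.00, centroid at (5.00, 42.50).
horizontal leg: A = 145 × 36 = 5220.00, centroid at (82.50, 18.00).
ΣA = 6070.00 mm²
ΣAx_c = (850.00)(5.00) + (5220.00)(82.50) = 434900.00 mm³
ΣAy_c = (850.00)(42.50) + (5220.00)(18.00) = 130085.00 mm³
x_c = 434900.00 / 6070.00 = 71.65 mm
y_c = 130085.00 / 6070.00 = 21.43 mm

x_c = 71.65 mm, y_c = 21.43 mm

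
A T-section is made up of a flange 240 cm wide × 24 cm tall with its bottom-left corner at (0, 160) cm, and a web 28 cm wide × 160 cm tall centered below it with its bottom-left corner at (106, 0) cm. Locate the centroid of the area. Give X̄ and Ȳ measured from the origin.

web: A = 28 × 160 = 4480.00, centroid at (120.00, 80.00).
flange: A = 240 × 24 = 5760.00, centroid at (120.00, 172.00).
ΣA = 10240.00 cm², ΣAX̄ = 1228800.00 cm³, ΣAȲ = 1349120.00 cm³.
X̄ = 1228800.00/10240.00 = 120.00 cm; Ȳ = 1349120.00/10240.00 = 131.75 cm.

X̄ = 120.00 cm, Ȳ = 131.75 cm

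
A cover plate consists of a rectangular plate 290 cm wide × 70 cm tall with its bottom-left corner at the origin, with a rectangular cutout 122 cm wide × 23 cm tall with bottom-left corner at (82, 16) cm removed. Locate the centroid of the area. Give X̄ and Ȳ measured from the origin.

Part | A | x̄ᵢ | ȳᵢ | A·x̄ᵢ | A·ȳᵢ
plate | 20300.00 | 145.00 | 35.00 | 2943500.00 | 710500.00
hole | -2806.00 | 143.00 | 27.50 | -401258.00 | -77165.00
Σ | 17494.00 |  |  | 2542242.00 | 633335.00
X̄ = 2542242.00 / 17494.00 = 145.32 cm
Ȳ = 633335.00 / 17494.00 = 36.20 cm

X̄ = 145.32 cm, Ȳ = 36.20 cm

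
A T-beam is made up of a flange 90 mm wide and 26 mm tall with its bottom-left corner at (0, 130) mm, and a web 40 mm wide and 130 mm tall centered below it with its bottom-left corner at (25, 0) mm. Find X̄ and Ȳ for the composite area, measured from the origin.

web: A = 40 × 130 = 5200.00, centroid at (45.00, 65.00).
flange: A = 90 × 26 = 2340.00, centroid at (45.00, 143.00).
ΣA = 7540.00 mm²
ΣAX̄ = (5200.00)(45.00) + (2340.00)(45.00) = 339300.00 mm³
ΣAȲ = (5200.00)(65.00) + (2340.00)(143.00) = 672620.00 mm³
X̄ = 339300.00 / 7540.00 = 45.00 mm
Ȳ = 672620.00 / 7540.00 = 89.21 mm

X̄ = 45.00 mm, Ȳ = 89.21 mm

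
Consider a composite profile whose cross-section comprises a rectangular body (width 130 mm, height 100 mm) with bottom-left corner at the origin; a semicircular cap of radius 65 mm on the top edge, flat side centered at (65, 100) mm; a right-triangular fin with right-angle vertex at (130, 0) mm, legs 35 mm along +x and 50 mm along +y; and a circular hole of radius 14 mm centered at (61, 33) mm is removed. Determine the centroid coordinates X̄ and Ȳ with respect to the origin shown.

X̄ = 68.50 mm, Ȳ = 74.94 mm

Part | A | x̄ᵢ | ȳᵢ | A·x̄ᵢ | A·ȳᵢ
rectangular body | 13000.00 | 65.00 | 50.00 | 845000.00 | 650000.00
semicircular top | 6636.61 | 65.00 | 127.59 | 431379.94 | 846744.78
triangular fin | 875.00 | 141.67 | 16.67 | 123958.33 | 14583.33
hole | -615.75 | 61.00 | 33.00 | -37560.88 | -20319.82
Σ | 19895.86 |  |  | 1362777.39 | 1491008.29
X̄ = 1362777.39 / 19895.86 = 68.50 mm
Ȳ = 1491008.29 / 19895.86 = 74.94 mm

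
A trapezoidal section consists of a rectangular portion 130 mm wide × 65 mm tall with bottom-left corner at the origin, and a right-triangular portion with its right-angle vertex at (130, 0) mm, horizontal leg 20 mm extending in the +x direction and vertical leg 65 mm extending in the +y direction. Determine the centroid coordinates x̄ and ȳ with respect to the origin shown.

rectangular portion: A = 130 × 65 = 8450.00, centroid at (65.00, 32.50).
triangular portion: A = ½·20·65 = 650.00, centroid at (136.67, 21.67).
ΣA = 9100.00 mm²
ΣAx̄ = (8450.00)(65.00) + (650.00)(136.67) = 638083.33 mm³
ΣAȳ = (8450.00)(32.50) + (650.00)(21.67) = 288708.33 mm³
x̄ = 638083.33 / 9100.00 = 70.12 mm
ȳ = 288708.33 / 9100.00 = 31.73 mm

x̄ = 70.12 mm, ȳ = 31.73 mm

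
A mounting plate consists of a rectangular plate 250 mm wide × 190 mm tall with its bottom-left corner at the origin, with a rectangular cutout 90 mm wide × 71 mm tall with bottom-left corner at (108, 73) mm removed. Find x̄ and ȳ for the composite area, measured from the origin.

x̄ = 120.65 mm, ȳ = 92.90 mm

plate: A = 250 × 190 = 47500.00, centroid at (125.00, 95.00).
hole: A = −(90 × 71) = -6390.00, centroid at (153.00, 108.50).
ΣA = 41110.00 mm²
ΣAx̄ = (47500.00)(125.00) + (-6390.00)(153.00) = 4959830.00 mm³
ΣAȳ = (47500.00)(95.00) + (-6390.00)(108.50) = 3819185.00 mm³
x̄ = 4959830.00 / 41110.00 = 120.65 mm
ȳ = 3819185.00 / 41110.00 = 92.90 mm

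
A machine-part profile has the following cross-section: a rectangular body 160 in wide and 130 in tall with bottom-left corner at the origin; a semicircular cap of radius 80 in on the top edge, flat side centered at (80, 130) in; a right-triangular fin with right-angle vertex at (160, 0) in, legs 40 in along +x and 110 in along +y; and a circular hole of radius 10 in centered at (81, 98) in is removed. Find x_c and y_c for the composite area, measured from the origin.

x_c = 86.26 in, y_c = 93.16 in

rectangular body: A = 160 × 130 = 20800.00, centroid at (80.00, 65.00).
semicircular top: A = ½π·80² = 10053.10, centroid at (80.00, 163.95).
triangular fin: A = ½·40·110 = 2200.00, centroid at (173.33, 36.67).
hole: A = −π·10² = -314.16, centroid at (81.00, 98.00).
ΣA = 32738.94 in²
ΣAx_c = (20800.00)(80.00) + (10053.10)(80.00) + (2200.00)(173.33) + (-314.16)(81.00) = 2824134.15 in³
ΣAy_c = (20800.00)(65.00) + (10053.10)(163.95) + (2200.00)(36.67) + (-314.16)(98.00) = 3050114.94 in³
x_c = 2824134.15 / 32738.94 = 86.26 in
y_c = 3050114.94 / 32738.94 = 93.16 in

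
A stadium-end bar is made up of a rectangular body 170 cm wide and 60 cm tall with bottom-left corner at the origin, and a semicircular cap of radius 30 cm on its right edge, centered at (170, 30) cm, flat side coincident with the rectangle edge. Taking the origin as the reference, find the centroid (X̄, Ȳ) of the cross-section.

Part | A | x̄ᵢ | ȳᵢ | A·x̄ᵢ | A·ȳᵢ
rectangular body | 10200.00 | 85.00 | 30.00 | 867000.00 | 306000.00
semicircular end | 1413.72 | 182.73 | 30.00 | 258331.84 | 42411.50
Σ | 11613.72 |  |  | 1125331.84 | 348411.50
X̄ = 1125331.84 / 11613.72 = 96.90 cm
Ȳ = 348411.50 / 11613.72 = 30.00 cm

X̄ = 96.90 cm, Ȳ = 30.00 cm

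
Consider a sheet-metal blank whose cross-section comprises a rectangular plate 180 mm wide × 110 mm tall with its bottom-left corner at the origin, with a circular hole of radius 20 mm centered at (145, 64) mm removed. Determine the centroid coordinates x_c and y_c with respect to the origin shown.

x_c = 86.27 mm, y_c = 54.39 mm

plate: A = 180 × 110 = 19800.00, centroid at (90.00, 55.00).
hole: A = −π·20² = -1256.64, centroid at (145.00, 64.00).
ΣA = 18543.36 mm²
ΣAx_c = (19800.00)(90.00) + (-1256.64)(145.00) = 1599787.63 mm³
ΣAy_c = (19800.00)(55.00) + (-1256.64)(64.00) = 1008575.23 mm³
x_c = 1599787.63 / 18543.36 = 86.27 mm
y_c = 1008575.23 / 18543.36 = 54.39 mm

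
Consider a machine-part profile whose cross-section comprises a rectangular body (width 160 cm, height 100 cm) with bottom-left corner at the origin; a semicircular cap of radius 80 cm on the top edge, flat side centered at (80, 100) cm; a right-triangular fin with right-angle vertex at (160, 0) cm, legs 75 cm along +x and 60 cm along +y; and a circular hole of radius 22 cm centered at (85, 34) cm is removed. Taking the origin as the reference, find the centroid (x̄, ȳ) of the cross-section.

x̄ = 88.54 cm, ȳ = 79.90 cm

rectangular body: A = 160 × 100 = 16000.00, centroid at (80.00, 50.00).
semicircular top: A = ½π·80² = 10053.10, centroid at (80.00, 133.95).
triangular fin: A = ½·75·60 = 2250.00, centroid at (185.00, 20.00).
hole: A = −π·22² = -1520.53, centroid at (85.00, 34.00).
ΣA = 26782.57 cm², ΣAx̄ = 2371252.60 cm³, ΣAȳ = 2139944.93 cm³.
x̄ = 2371252.60/26782.57 = 88.54 cm; ȳ = 2139944.93/26782.57 = 79.90 cm.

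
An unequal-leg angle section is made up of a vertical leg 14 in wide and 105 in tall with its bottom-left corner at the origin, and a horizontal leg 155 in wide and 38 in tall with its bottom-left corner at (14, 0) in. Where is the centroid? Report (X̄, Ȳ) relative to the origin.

vertical leg: A = 14 × 105 = 1470.00, centroid at (7.00, 52.50).
horizontal leg: A = 155 × 38 = 5890.00, centroid at (91.50, 19.00).
ΣA = 7360.00 in², ΣAX̄ = 549225.00 in³, ΣAȲ = 189085.00 in³.
X̄ = 549225.00/7360.00 = 74.62 in; Ȳ = 189085.00/7360.00 = 25.69 in.

X̄ = 74.62 in, Ȳ = 25.69 in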